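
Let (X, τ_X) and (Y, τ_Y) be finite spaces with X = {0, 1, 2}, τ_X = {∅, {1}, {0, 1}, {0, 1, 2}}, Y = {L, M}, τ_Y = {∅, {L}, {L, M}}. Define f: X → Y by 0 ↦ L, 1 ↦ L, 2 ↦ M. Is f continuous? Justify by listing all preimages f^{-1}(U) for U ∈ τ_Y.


f IS continuous.

Compute f^{-1}(U) for each U ∈ τ_Y:
  U = ∅: f^{-1}(U) = ∅ ∈ τ_X ✓.
  U = {L}: f^{-1}(U) = {0, 1} ∈ τ_X ✓.
  U = {L, M}: f^{-1}(U) = {0, 1, 2} ∈ τ_X ✓.
Every preimage lies in τ_X, so f IS continuous.


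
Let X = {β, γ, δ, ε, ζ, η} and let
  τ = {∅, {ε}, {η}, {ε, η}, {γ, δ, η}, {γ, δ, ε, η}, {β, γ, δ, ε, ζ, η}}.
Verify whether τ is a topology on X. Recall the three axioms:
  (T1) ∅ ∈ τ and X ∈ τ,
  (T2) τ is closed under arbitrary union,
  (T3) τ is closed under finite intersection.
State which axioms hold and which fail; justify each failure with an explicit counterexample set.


τ IS a topology on X.

Axiom (T1): ∅ ∈ τ? Yes; X ∈ τ? Yes.
Axiom (T2/T3): check pairwise unions and intersections of members of τ.
All pairwise intersections and unions checked — each lies in τ. Therefore τ satisfies (T1), (T2), (T3): it IS a topology on X.


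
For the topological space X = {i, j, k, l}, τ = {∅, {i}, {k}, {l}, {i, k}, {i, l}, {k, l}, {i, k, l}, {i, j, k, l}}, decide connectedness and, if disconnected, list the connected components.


(X, τ) is connected.

Find clopen sets (U ∈ τ with X ∖ U ∈ τ):
  U = ∅, X ∖ U = {i, j, k, l} — both open, so U is clopen.
  U = {i, j, k, l}, X ∖ U = ∅ — both open, so U is clopen.
Only trivial clopens (∅ and X) exist, so (X, τ) is connected.
Compute connected components by grouping points that agree on all clopens:
  component: {i, j, k, l}


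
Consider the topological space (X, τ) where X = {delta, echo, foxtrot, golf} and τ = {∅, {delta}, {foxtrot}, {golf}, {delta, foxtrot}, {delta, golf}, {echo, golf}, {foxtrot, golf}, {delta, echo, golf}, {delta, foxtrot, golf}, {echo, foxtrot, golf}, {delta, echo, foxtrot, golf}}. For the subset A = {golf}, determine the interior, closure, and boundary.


int(A) = {golf}, cl(A) = {echo, golf}, ∂A = {echo}.

Closed sets in (X, τ) are complements of opens:
  closed(X, τ) = {∅, {delta}, {echo}, {foxtrot}, {delta, echo}, {delta, foxtrot}, {echo, foxtrot}, {echo, golf}, {delta, echo, foxtrot}, {delta, echo, golf}, {echo, foxtrot, golf}, {delta, echo, foxtrot, golf}}.
int(A) = ⋃ {U ∈ τ : U ⊆ A}. Opens contained in A: ∅, {golf}.
Taking the union of these: int(A) = {golf}.
cl(A) = ⋂ {C closed : A ⊆ C}. Closed sets containing A: {echo, golf}, {delta, echo, golf}, {echo, foxtrot, golf}, {delta, echo, foxtrot, golf}.
Intersecting these: cl(A) = {echo, golf}.
∂A = cl(A) ∖ int(A) = {echo, golf} ∖ {golf} = {echo}.


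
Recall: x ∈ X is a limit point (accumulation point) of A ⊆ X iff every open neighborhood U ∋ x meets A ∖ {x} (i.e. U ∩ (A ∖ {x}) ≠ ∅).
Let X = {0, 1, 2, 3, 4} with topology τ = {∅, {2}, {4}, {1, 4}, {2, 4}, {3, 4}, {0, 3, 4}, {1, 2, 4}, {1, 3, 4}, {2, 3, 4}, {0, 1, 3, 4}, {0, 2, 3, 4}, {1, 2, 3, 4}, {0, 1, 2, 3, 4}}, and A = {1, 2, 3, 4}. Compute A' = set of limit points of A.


A' = {0, 1, 3}

For each x ∈ X, list the open sets U ∈ τ with x ∈ U, then check whether U ∩ (A ∖ {x}) ≠ ∅ for every such U.
  x = 0: opens ∋ x are {0, 3, 4}, {0, 1, 3, 4}, {0, 2, 3, 4}, {0, 1, 2, 3, 4}; each meets A ∖ {0}, so x IS a limit point.
  x = 1: opens ∋ x are {1, 4}, {1, 2, 4}, {1, 3, 4}, {0, 1, 3, 4}, {1, 2, 3, 4}, {0, 1, 2, 3, 4}; each meets A ∖ {1}, so x IS a limit point.
  x = 2: open {2} ∋ x has {2} ∩ (A ∖ {2}) = ∅, so x is NOT a limit point.
  x = 3: opens ∋ x are {3, 4}, {0, 3, 4}, {1, 3, 4}, {2, 3, 4}, {0, 1, 3, 4}, {0, 2, 3, 4}, {1, 2, 3, 4}, {0, 1, 2, 3, 4}; each meets A ∖ {3}, so x IS a limit point.
  x = 4: open {4} ∋ x has {4} ∩ (A ∖ {4}) = ∅, so x is NOT a limit point.
Collecting: A' = {0, 1, 3}.


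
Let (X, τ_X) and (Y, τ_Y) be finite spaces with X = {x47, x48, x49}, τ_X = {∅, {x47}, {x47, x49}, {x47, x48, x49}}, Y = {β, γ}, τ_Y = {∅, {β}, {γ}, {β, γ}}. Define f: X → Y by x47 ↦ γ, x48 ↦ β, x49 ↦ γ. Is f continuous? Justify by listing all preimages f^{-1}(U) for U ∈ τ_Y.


f is NOT continuous.

Compute f^{-1}(U) for each U ∈ τ_Y:
  U = ∅: f^{-1}(U) = ∅ ∈ τ_X ✓.
  U = {β}: f^{-1}(U) = {x48} ∉ τ_X ✗.
  U = {γ}: f^{-1}(U) = {x47, x49} ∈ τ_X ✓.
  U = {β, γ}: f^{-1}(U) = {x47, x48, x49} ∈ τ_X ✓.
Found U = {β} with f^{-1}(U) = {x48} not in τ_X. Therefore f is NOT continuous.


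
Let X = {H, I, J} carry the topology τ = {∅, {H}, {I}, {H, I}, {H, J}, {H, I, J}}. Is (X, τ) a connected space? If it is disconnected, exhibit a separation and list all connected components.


(X, τ) is disconnected; components = [{I}, {H, J}].

Find clopen sets (U ∈ τ with X ∖ U ∈ τ):
  U = ∅, X ∖ U = {H, I, J} — both open, so U is clopen.
  U = {I}, X ∖ U = {H, J} — both open, so U is clopen.
  U = {H, J}, X ∖ U = {I} — both open, so U is clopen.
  U = {H, I, J}, X ∖ U = ∅ — both open, so U is clopen.
Nontrivial clopen(s) exist: e.g. {H, J}. So (X, τ) is disconnected.
Compute connected components by grouping points that agree on all clopens:
  component: {I}
  component: {H, J}


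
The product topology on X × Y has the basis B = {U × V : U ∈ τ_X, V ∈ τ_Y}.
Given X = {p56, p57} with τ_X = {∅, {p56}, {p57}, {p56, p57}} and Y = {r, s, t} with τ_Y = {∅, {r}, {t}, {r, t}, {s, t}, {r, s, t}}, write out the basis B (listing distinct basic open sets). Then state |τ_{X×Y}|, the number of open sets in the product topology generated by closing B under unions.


Basis B = {∅ × ∅, {p56} × {r}, {p56} × {t}, {p57} × {r}, {p57} × {t}, {p56} × {r, t}, {p56, p57} × {r}, {p56} × {s, t}, {p56, p57} × {t}, {p57} × {r, t}, {p57} × {s, t}, {p56} × {r, s, t}, {p57} × {r, s, t}, {p56, p57} × {r, t}, {p56, p57} × {s, t}, {p56, p57} × {r, s, t}}; |τ_{X×Y}| = 36.

Enumerate products U × V with U ∈ τ_X, V ∈ τ_Y (deduplicated):
  ∅ × ∅ = {} (∅)
  {p56} × {r} = {(p56,r)}
  {p56} × {t} = {(p56,t)}
  {p57} × {r} = {(p57,r)}
  {p57} × {t} = {(p57,t)}
  {p56} × {r, t} = {(p56,r), (p56,t)}
  {p56, p57} × {r} = {(p56,r), (p57,r)}
  {p56} × {s, t} = {(p56,s), (p56,t)}
  {p56, p57} × {t} = {(p56,t), (p57,t)}
  {p57} × {r, t} = {(p57,r), (p57,t)}
  {p57} × {s, t} = {(p57,s), (p57,t)}
  {p56} × {r, s, t} = {(p56,r), (p56,s), (p56,t)}
  {p57} × {r, s, t} = {(p57,r), (p57,s), (p57,t)}
  {p56, p57} × {r, t} = {(p56,r), (p56,t), (p57,r), (p57,t)}
  {p56, p57} × {s, t} = {(p56,s), (p56,t), (p57,s), (p57,t)}
  {p56, p57} × {r, s, t} = {(p56,r), (p56,s), (p56,t), (p57,r), (p57,s), (p57,t)}
These 16 distinct sets form the basis B.
Close under arbitrary unions to get τ_{X×Y}; counting gives |τ_{X×Y}| = 36.


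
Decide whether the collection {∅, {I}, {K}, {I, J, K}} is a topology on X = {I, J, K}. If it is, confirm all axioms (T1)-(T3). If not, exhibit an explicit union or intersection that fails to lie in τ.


τ is NOT a topology on X.

Axiom (T1): ∅ ∈ τ? Yes; X ∈ τ? Yes.
Axiom (T2/T3): check pairwise unions and intersections of members of τ.
Counterexample for (T2): {I} ∪ {K} = {I, K} ∉ τ. Therefore τ is NOT a topology.


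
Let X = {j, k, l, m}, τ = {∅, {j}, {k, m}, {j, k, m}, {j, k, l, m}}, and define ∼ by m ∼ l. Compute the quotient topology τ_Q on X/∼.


X/∼ = {[j], [k], [l=m]}; |τ_Q| = 3.

Equivalence classes: [j], [k], [l=m].
Quotient map π: X → X/∼ sends j ↦ [j], k ↦ [k], l ↦ [l=m], m ↦ [l=m].
For each subset V ⊆ X/∼, compute π^{-1}(V) ⊆ X and check whether π^{-1}(V) ∈ τ. V is open in τ_Q iff π^{-1}(V) ∈ τ.
  V = {}: π^{-1}(V) = ∅ ∈ τ ✓.
  V = {[j]}: π^{-1}(V) = {j} ∈ τ ✓.
  V = {[k]}: π^{-1}(V) = {k} ∉ τ ✗.
  V = {[j], [k]}: π^{-1}(V) = {j, k} ∉ τ ✗.
  V = {[l=m]}: π^{-1}(V) = {l, m} ∉ τ ✗.
  V = {[j], [l=m]}: π^{-1}(V) = {j, l, m} ∉ τ ✗.
  V = {[k], [l=m]}: π^{-1}(V) = {k, l, m} ∉ τ ✗.
  V = {[j], [k], [l=m]}: π^{-1}(V) = {j, k, l, m} ∈ τ ✓.
Open sets in the quotient: τ_Q = {{}, {[j]}, {[j], [k], [l=m]}} (3 elements).


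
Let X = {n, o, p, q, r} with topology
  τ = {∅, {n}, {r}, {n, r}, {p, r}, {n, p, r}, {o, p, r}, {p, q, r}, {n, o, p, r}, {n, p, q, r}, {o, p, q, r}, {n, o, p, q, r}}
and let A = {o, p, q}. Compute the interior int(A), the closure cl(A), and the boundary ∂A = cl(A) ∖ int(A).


int(A) = ∅, cl(A) = {o, p, q}, ∂A = {o, p, q}.

Closed sets in (X, τ) are complements of opens:
  closed(X, τ) = {∅, {n}, {o}, {q}, {n, o}, {n, q}, {o, q}, {n, o, q}, {o, p, q}, {n, o, p, q}, {o, p, q, r}, {n, o, p, q, r}}.
int(A) = ⋃ {U ∈ τ : U ⊆ A}. Opens contained in A: ∅.
Taking the union of these: int(A) = ∅.
cl(A) = ⋂ {C closed : A ⊆ C}. Closed sets containing A: {o, p, q}, {n, o, p, q}, {o, p, q, r}, {n, o, p, q, r}.
Intersecting these: cl(A) = {o, p, q}.
∂A = cl(A) ∖ int(A) = {o, p, q} ∖ ∅ = {o, p, q}.


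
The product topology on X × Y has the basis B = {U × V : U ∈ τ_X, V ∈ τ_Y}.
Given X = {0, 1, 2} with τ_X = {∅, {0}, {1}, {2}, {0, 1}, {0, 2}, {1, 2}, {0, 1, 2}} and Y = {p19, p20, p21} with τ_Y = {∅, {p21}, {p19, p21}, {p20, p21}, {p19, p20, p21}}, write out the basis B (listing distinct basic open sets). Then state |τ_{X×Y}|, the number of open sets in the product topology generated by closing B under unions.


Basis B = {∅ × ∅, {0} × {p21}, {1} × {p21}, {2} × {p21}, {0} × {p19, p21}, {0} × {p20, p21}, {0, 1} × {p21}, {0, 2} × {p21}, {1} × {p19, p21}, {1} × {p20, p21}, {1, 2} × {p21}, {2} × {p19, p21}, {2} × {p20, p21}, {0} × {p19, p20, p21}, {0, 1, 2} × {p21}, {1} × {p19, p20, p21}, {2} × {p19, p20, p21}, {0, 1} × {p19, p21}, {0, 2} × {p19, p21}, {0, 1} × {p20, p21}, {0, 2} × {p20, p21}, {1, 2} × {p19, p21}, {1, 2} × {p20, p21}, {0, 1} × {p19, p20, p21}, {0, 2} × {p19, p20, p21}, {0, 1, 2} × {p19, p21}, {0, 1, 2} × {p20, p21}, {1, 2} × {p19, p20, p21}, {0, 1, 2} × {p19, p20, p21}}; |τ_{X×Y}| = 125.

Enumerate products U × V with U ∈ τ_X, V ∈ τ_Y (deduplicated):
  ∅ × ∅ = {} (∅)
  {0} × {p21} = {(0,p21)}
  {1} × {p21} = {(1,p21)}
  {2} × {p21} = {(2,p21)}
  {0} × {p19, p21} = {(0,p19), (0,p21)}
  {0} × {p20, p21} = {(0,p20), (0,p21)}
  {0, 1} × {p21} = {(0,p21), (1,p21)}
  {0, 2} × {p21} = {(0,p21), (2,p21)}
  {1} × {p19, p21} = {(1,p19), (1,p21)}
  {1} × {p20, p21} = {(1,p20), (1,p21)}
  {1, 2} × {p21} = {(1,p21), (2,p21)}
  {2} × {p19, p21} = {(2,p19), (2,p21)}
  {2} × {p20, p21} = {(2,p20), (2,p21)}
  {0} × {p19, p20, p21} = {(0,p19), (0,p20), (0,p21)}
  {0, 1, 2} × {p21} = {(0,p21), (1,p21), (2,p21)}
  {1} × {p19, p20, p21} = {(1,p19), (1,p20), (1,p21)}
  {2} × {p19, p20, p21} = {(2,p19), (2,p20), (2,p21)}
  {0, 1} × {p19, p21} = {(0,p19), (0,p21), (1,p19), (1,p21)}
  {0, 2} × {p19, p21} = {(0,p19), (0,p21), (2,p19), (2,p21)}
  {0, 1} × {p20, p21} = {(0,p20), (0,p21), (1,p20), (1,p21)}
  {0, 2} × {p20, p21} = {(0,p20), (0,p21), (2,p20), (2,p21)}
  {1, 2} × {p19, p21} = {(1,p19), (1,p21), (2,p19), (2,p21)}
  {1, 2} × {p20, p21} = {(1,p20), (1,p21), (2,p20), (2,p21)}
  {0, 1} × {p19, p20, p21} = {(0,p19), (0,p20), (0,p21), (1,p19), (1,p20), (1,p21)}
  {0, 2} × {p19, p20, p21} = {(0,p19), (0,p20), (0,p21), (2,p19), (2,p20), (2,p21)}
  {0, 1, 2} × {p19, p21} = {(0,p19), (0,p21), (1,p19), (1,p21), (2,p19), (2,p21)}
  {0, 1, 2} × {p20, p21} = {(0,p20), (0,p21), (1,p20), (1,p21), (2,p20), (2,p21)}
  {1, 2} × {p19, p20, p21} = {(1,p19), (1,p20), (1,p21), (2,p19), (2,p20), (2,p21)}
  {0, 1, 2} × {p19, p20, p21} = {(0,p19), (0,p20), (0,p21), (1,p19), (1,p20), (1,p21), (2,p19), (2,p20), (2,p21)}
These 29 distinct sets form the basis B.
Close under arbitrary unions to get τ_{X×Y}; counting gives |τ_{X×Y}| = 125.


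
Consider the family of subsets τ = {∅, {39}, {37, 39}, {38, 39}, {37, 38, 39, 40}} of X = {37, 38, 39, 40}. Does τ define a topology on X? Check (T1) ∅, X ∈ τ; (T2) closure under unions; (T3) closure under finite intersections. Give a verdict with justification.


τ is NOT a topology on X.

Axiom (T1): ∅ ∈ τ? Yes; X ∈ τ? Yes.
Axiom (T2/T3): check pairwise unions and intersections of members of τ.
Counterexample for (T2): {37, 39} ∪ {38, 39} = {37, 38, 39} ∉ τ. Therefore τ is NOT a topology.


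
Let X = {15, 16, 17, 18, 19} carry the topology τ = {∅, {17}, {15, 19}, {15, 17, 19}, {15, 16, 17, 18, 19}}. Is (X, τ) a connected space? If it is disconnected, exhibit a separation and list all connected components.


(X, τ) is connected.

Find clopen sets (U ∈ τ with X ∖ U ∈ τ):
  U = ∅, X ∖ U = {15, 16, 17, 18, 19} — both open, so U is clopen.
  U = {15, 16, 17, 18, 19}, X ∖ U = ∅ — both open, so U is clopen.
Only trivial clopens (∅ and X) exist, so (X, τ) is connected.
Compute connected components by grouping points that agree on all clopens:
  component: {15, 16, 17, 18, 19}


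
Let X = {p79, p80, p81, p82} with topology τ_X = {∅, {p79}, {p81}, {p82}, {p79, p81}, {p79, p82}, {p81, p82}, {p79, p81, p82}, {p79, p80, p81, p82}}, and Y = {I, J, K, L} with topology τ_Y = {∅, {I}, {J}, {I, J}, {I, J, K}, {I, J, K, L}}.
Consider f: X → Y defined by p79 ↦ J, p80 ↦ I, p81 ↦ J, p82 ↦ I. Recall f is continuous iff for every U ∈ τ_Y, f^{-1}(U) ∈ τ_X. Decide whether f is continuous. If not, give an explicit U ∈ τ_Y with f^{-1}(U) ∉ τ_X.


f is NOT continuous.

Compute f^{-1}(U) for each U ∈ τ_Y:
  U = ∅: f^{-1}(U) = ∅ ∈ τ_X ✓.
  U = {I}: f^{-1}(U) = {p80, p82} ∉ τ_X ✗.
  U = {J}: f^{-1}(U) = {p79, p81} ∈ τ_X ✓.
  U = {I, J}: f^{-1}(U) = {p79, p80, p81, p82} ∈ τ_X ✓.
  U = {I, J, K}: f^{-1}(U) = {p79, p80, p81, p82} ∈ τ_X ✓.
  U = {I, J, K, L}: f^{-1}(U) = {p79, p80, p81, p82} ∈ τ_X ✓.
Found U = {I} with f^{-1}(U) = {p80, p82} not in τ_X. Therefore f is NOT continuous.


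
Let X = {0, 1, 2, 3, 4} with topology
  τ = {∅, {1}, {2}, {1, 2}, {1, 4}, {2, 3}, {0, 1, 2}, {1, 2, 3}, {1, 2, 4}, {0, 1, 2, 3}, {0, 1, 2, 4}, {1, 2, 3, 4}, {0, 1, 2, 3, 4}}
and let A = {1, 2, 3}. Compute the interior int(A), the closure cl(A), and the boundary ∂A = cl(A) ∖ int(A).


int(A) = {1, 2, 3}, cl(A) = {0, 1, 2, 3, 4}, ∂A = {0, 4}.

Closed sets in (X, τ) are complements of opens:
  closed(X, τ) = {∅, {0}, {3}, {4}, {0, 3}, {0, 4}, {3, 4}, {0, 1, 4}, {0, 2, 3}, {0, 3, 4}, {0, 1, 3, 4}, {0, 2, 3, 4}, {0, 1, 2, 3, 4}}.
int(A) = ⋃ {U ∈ τ : U ⊆ A}. Opens contained in A: ∅, {1}, {2}, {1, 2}, {2, 3}, {1, 2, 3}.
Taking the union of these: int(A) = {1, 2, 3}.
cl(A) = ⋂ {C closed : A ⊆ C}. Closed sets containing A: {0, 1, 2, 3, 4}.
Intersecting these: cl(A) = {0, 1, 2, 3, 4}.
∂A = cl(A) ∖ int(A) = {0, 1, 2, 3, 4} ∖ {1, 2, 3} = {0, 4}.


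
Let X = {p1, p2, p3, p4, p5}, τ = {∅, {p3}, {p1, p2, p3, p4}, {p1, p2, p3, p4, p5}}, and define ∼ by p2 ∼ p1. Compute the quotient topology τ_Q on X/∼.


X/∼ = {[p1=p2], [p3], [p4], [p5]}; |τ_Q| = 4.

Equivalence classes: [p1=p2], [p3], [p4], [p5].
Quotient map π: X → X/∼ sends p1 ↦ [p1=p2], p2 ↦ [p1=p2], p3 ↦ [p3], p4 ↦ [p4], p5 ↦ [p5].
For each subset V ⊆ X/∼, compute π^{-1}(V) ⊆ X and check whether π^{-1}(V) ∈ τ. V is open in τ_Q iff π^{-1}(V) ∈ τ.
  V = {}: π^{-1}(V) = ∅ ∈ τ ✓.
  V = {[p1=p2]}: π^{-1}(V) = {p1, p2} ∉ τ ✗.
  V = {[p3]}: π^{-1}(V) = {p3} ∈ τ ✓.
  V = {[p1=p2], [p3]}: π^{-1}(V) = {p1, p2, p3} ∉ τ ✗.
  V = {[p4]}: π^{-1}(V) = {p4} ∉ τ ✗.
  V = {[p1=p2], [p4]}: π^{-1}(V) = {p1, p2, p4} ∉ τ ✗.
  V = {[p3], [p4]}: π^{-1}(V) = {p3, p4} ∉ τ ✗.
  V = {[p1=p2], [p3], [p4]}: π^{-1}(V) = {p1, p2, p3, p4} ∈ τ ✓.
  V = {[p5]}: π^{-1}(V) = {p5} ∉ τ ✗.
  V = {[p1=p2], [p5]}: π^{-1}(V) = {p1, p2, p5} ∉ τ ✗.
  V = {[p3], [p5]}: π^{-1}(V) = {p3, p5} ∉ τ ✗.
  V = {[p1=p2], [p3], [p5]}: π^{-1}(V) = {p1, p2, p3, p5} ∉ τ ✗.
  V = {[p4], [p5]}: π^{-1}(V) = {p4, p5} ∉ τ ✗.
  V = {[p1=p2], [p4], [p5]}: π^{-1}(V) = {p1, p2, p4, p5} ∉ τ ✗.
  V = {[p3], [p4], [p5]}: π^{-1}(V) = {p3, p4, p5} ∉ τ ✗.
  V = {[p1=p2], [p3], [p4], [p5]}: π^{-1}(V) = {p1, p2, p3, p4, p5} ∈ τ ✓.
Open sets in the quotient: τ_Q = {{}, {[p3]}, {[p1=p2], [p3], [p4]}, {[p1=p2], [p3], [p4], [p5]}} (4 elements).


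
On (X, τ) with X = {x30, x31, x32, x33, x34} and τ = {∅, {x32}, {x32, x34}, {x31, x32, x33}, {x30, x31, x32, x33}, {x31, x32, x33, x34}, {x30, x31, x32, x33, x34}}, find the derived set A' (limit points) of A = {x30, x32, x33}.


A' = {x30, x31, x33, x34}

For each x ∈ X, list the open sets U ∈ τ with x ∈ U, then check whether U ∩ (A ∖ {x}) ≠ ∅ for every such U.
  x = x30: opens ∋ x are {x30, x31, x32, x33}, {x30, x31, x32, x33, x34}; each meets A ∖ {x30}, so x IS a limit point.
  x = x31: opens ∋ x are {x31, x32, x33}, {x30, x31, x32, x33}, {x31, x32, x33, x34}, {x30, x31, x32, x33, x34}; each meets A ∖ {x31}, so x IS a limit point.
  x = x32: open {x32} ∋ x has {x32} ∩ (A ∖ {x32}) = ∅, so x is NOT a limit point.
  x = x33: opens ∋ x are {x31, x32, x33}, {x30, x31, x32, x33}, {x31, x32, x33, x34}, {x30, x31, x32, x33, x34}; each meets A ∖ {x33}, so x IS a limit point.
  x = x34: opens ∋ x are {x32, x34}, {x31, x32, x33, x34}, {x30, x31, x32, x33, x34}; each meets A ∖ {x34}, so x IS a limit point.
Collecting: A' = {x30, x31, x33, x34}.


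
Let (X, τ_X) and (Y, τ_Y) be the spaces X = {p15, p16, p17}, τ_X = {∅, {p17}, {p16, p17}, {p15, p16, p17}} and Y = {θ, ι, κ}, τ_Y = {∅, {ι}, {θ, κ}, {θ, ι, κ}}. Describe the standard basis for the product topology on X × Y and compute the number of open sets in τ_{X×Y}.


Basis B = {∅ × ∅, {p17} × {ι}, {p16, p17} × {ι}, {p17} × {θ, κ}, {p15, p16, p17} × {ι}, {p17} × {θ, ι, κ}, {p16, p17} × {θ, κ}, {p15, p16, p17} × {θ, κ}, {p16, p17} × {θ, ι, κ}, {p15, p16, p17} × {θ, ι, κ}}; |τ_{X×Y}| = 16.

Enumerate products U × V with U ∈ τ_X, V ∈ τ_Y (deduplicated):
  ∅ × ∅ = {} (∅)
  {p17} × {ι} = {(p17,ι)}
  {p16, p17} × {ι} = {(p16,ι), (p17,ι)}
  {p17} × {θ, κ} = {(p17,θ), (p17,κ)}
  {p15, p16, p17} × {ι} = {(p15,ι), (p16,ι), (p17,ι)}
  {p17} × {θ, ι, κ} = {(p17,θ), (p17,ι), (p17,κ)}
  {p16, p17} × {θ, κ} = {(p16,θ), (p16,κ), (p17,θ), (p17,κ)}
  {p15, p16, p17} × {θ, κ} = {(p15,θ), (p15,κ), (p16,θ), (p16,κ), (p17,θ), (p17,κ)}
  {p16, p17} × {θ, ι, κ} = {(p16,θ), (p16,ι), (p16,κ), (p17,θ), (p17,ι), (p17,κ)}
  {p15, p16, p17} × {θ, ι, κ} = {(p15,θ), (p15,ι), (p15,κ), (p16,θ), (p16,ι), (p16,κ), (p17,θ), (p17,ι), (p17,κ)}
These 10 distinct sets form the basis B.
Close under arbitrary unions to get τ_{X×Y}; counting gives |τ_{X×Y}| = 16.


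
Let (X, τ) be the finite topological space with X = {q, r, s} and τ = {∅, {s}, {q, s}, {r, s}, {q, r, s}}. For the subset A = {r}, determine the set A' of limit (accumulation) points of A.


A' = ∅

For each x ∈ X, list the open sets U ∈ τ with x ∈ U, then check whether U ∩ (A ∖ {x}) ≠ ∅ for every such U.
  x = q: open {q, s} ∋ x has {q, s} ∩ (A ∖ {q}) = ∅, so x is NOT a limit point.
  x = r: open {r, s} ∋ x has {r, s} ∩ (A ∖ {r}) = ∅, so x is NOT a limit point.
  x = s: open {s} ∋ x has {s} ∩ (A ∖ {s}) = ∅, so x is NOT a limit point.
Collecting: A' = ∅.


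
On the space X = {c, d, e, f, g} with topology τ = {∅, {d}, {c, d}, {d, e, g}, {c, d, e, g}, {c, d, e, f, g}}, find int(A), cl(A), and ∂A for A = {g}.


int(A) = ∅, cl(A) = {e, f, g}, ∂A = {e, f, g}.

Closed sets in (X, τ) are complements of opens:
  closed(X, τ) = {∅, {f}, {c, f}, {e, f, g}, {c, e, f, g}, {c, d, e, f, g}}.
int(A) = ⋃ {U ∈ τ : U ⊆ A}. Opens contained in A: ∅.
Taking the union of these: int(A) = ∅.
cl(A) = ⋂ {C closed : A ⊆ C}. Closed sets containing A: {e, f, g}, {c, e, f, g}, {c, d, e, f, g}.
Intersecting these: cl(A) = {e, f, g}.
∂A = cl(A) ∖ int(A) = {e, f, g} ∖ ∅ = {e, f, g}.


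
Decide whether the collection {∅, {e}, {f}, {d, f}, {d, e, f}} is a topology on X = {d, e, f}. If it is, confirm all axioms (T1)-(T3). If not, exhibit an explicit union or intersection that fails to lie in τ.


τ is NOT a topology on X.

Axiom (T1): ∅ ∈ τ? Yes; X ∈ τ? Yes.
Axiom (T2/T3): check pairwise unions and intersections of members of τ.
Counterexample for (T2): {e} ∪ {f} = {e, f} ∉ τ. Therefore τ is NOT a topology.


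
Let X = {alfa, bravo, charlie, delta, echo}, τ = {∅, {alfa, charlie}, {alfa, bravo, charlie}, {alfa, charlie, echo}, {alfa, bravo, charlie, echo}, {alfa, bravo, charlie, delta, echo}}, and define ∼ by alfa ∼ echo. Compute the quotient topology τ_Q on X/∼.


X/∼ = {[alfa=echo], [bravo], [charlie], [delta]}; |τ_Q| = 4.

Equivalence classes: [alfa=echo], [bravo], [charlie], [delta].
Quotient map π: X → X/∼ sends alfa ↦ [alfa=echo], bravo ↦ [bravo], charlie ↦ [charlie], delta ↦ [delta], echo ↦ [alfa=echo].
For each subset V ⊆ X/∼, compute π^{-1}(V) ⊆ X and check whether π^{-1}(V) ∈ τ. V is open in τ_Q iff π^{-1}(V) ∈ τ.
  V = {}: π^{-1}(V) = ∅ ∈ τ ✓.
  V = {[alfa=echo]}: π^{-1}(V) = {alfa, echo} ∉ τ ✗.
  V = {[bravo]}: π^{-1}(V) = {bravo} ∉ τ ✗.
  V = {[alfa=echo], [bravo]}: π^{-1}(V) = {alfa, bravo, echo} ∉ τ ✗.
  V = {[charlie]}: π^{-1}(V) = {charlie} ∉ τ ✗.
  V = {[alfa=echo], [charlie]}: π^{-1}(V) = {alfa, charlie, echo} ∈ τ ✓.
  V = {[bravo], [charlie]}: π^{-1}(V) = {bravo, charlie} ∉ τ ✗.
  V = {[alfa=echo], [bravo], [charlie]}: π^{-1}(V) = {alfa, bravo, charlie, echo} ∈ τ ✓.
  V = {[delta]}: π^{-1}(V) = {delta} ∉ τ ✗.
  V = {[alfa=echo], [delta]}: π^{-1}(V) = {alfa, delta, echo} ∉ τ ✗.
  V = {[bravo], [delta]}: π^{-1}(V) = {bravo, delta} ∉ τ ✗.
  V = {[alfa=echo], [bravo], [delta]}: π^{-1}(V) = {alfa, bravo, delta, echo} ∉ τ ✗.
  V = {[charlie], [delta]}: π^{-1}(V) = {charlie, delta} ∉ τ ✗.
  V = {[alfa=echo], [charlie], [delta]}: π^{-1}(V) = {alfa, charlie, delta, echo} ∉ τ ✗.
  V = {[bravo], [charlie], [delta]}: π^{-1}(V) = {bravo, charlie, delta} ∉ τ ✗.
  V = {[alfa=echo], [bravo], [charlie], [delta]}: π^{-1}(V) = {alfa, bravo, charlie, delta, echo} ∈ τ ✓.
Open sets in the quotient: τ_Q = {{}, {[alfa=echo], [charlie]}, {[alfa=echo], [bravo], [charlie]}, {[alfa=echo], [bravo], [charlie], [delta]}} (4 elements).


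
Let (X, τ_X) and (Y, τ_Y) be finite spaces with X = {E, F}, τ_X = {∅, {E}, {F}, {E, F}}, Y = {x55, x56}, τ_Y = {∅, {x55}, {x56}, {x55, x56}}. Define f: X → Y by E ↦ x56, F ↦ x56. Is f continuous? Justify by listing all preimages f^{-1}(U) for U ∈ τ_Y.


f IS continuous.

Compute f^{-1}(U) for each U ∈ τ_Y:
  U = ∅: f^{-1}(U) = ∅ ∈ τ_X ✓.
  U = {x55}: f^{-1}(U) = ∅ ∈ τ_X ✓.
  U = {x56}: f^{-1}(U) = {E, F} ∈ τ_X ✓.
  U = {x55, x56}: f^{-1}(U) = {E, F} ∈ τ_X ✓.
Every preimage lies in τ_X, so f IS continuous.


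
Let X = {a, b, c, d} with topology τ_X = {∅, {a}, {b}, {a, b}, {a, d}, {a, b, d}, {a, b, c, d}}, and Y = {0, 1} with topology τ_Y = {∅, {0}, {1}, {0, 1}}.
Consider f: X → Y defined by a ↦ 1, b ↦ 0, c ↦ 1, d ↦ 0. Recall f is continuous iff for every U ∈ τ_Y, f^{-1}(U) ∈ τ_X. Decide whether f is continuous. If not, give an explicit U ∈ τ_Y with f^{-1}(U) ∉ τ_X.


f is NOT continuous.

Compute f^{-1}(U) for each U ∈ τ_Y:
  U = ∅: f^{-1}(U) = ∅ ∈ τ_X ✓.
  U = {0}: f^{-1}(U) = {b, d} ∉ τ_X ✗.
  U = {1}: f^{-1}(U) = {a, c} ∉ τ_X ✗.
  U = {0, 1}: f^{-1}(U) = {a, b, c, d} ∈ τ_X ✓.
Found U = {0} with f^{-1}(U) = {b, d} not in τ_X. Therefore f is NOT continuous.


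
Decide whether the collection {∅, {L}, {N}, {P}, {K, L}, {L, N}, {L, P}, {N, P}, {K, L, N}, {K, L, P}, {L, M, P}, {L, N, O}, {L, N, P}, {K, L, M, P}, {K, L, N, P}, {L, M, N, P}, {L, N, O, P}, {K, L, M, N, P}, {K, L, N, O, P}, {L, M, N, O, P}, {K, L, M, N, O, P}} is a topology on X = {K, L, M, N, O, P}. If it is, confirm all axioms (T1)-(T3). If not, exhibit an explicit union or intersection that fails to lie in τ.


τ is NOT a topology on X.

Axiom (T1): ∅ ∈ τ? Yes; X ∈ τ? Yes.
Axiom (T2/T3): check pairwise unions and intersections of members of τ.
Counterexample for (T2): {K, L} ∪ {L, N, O} = {K, L, N, O} ∉ τ. Therefore τ is NOT a topology.


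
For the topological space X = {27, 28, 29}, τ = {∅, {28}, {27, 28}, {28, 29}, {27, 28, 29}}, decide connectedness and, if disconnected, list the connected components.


(X, τ) is connected.

Find clopen sets (U ∈ τ with X ∖ U ∈ τ):
  U = ∅, X ∖ U = {27, 28, 29} — both open, so U is clopen.
  U = {27, 28, 29}, X ∖ U = ∅ — both open, so U is clopen.
Only trivial clopens (∅ and X) exist, so (X, τ) is connected.
Compute connected components by grouping points that agree on all clopens:
  component: {27, 28, 29}


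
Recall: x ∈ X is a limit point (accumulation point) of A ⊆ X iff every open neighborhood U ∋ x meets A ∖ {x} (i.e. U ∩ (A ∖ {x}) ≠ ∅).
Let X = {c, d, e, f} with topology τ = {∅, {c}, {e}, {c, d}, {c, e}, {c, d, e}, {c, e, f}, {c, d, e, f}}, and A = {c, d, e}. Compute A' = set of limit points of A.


A' = {d, f}

For each x ∈ X, list the open sets U ∈ τ with x ∈ U, then check whether U ∩ (A ∖ {x}) ≠ ∅ for every such U.
  x = c: open {c} ∋ x has {c} ∩ (A ∖ {c}) = ∅, so x is NOT a limit point.
  x = d: opens ∋ x are {c, d}, {c, d, e}, {c, d, e, f}; each meets A ∖ {d}, so x IS a limit point.
  x = e: open {e} ∋ x has {e} ∩ (A ∖ {e}) = ∅, so x is NOT a limit point.
  x = f: opens ∋ x are {c, e, f}, {c, d, e, f}; each meets A ∖ {f}, so x IS a limit point.
Collecting: A' = {d, f}.


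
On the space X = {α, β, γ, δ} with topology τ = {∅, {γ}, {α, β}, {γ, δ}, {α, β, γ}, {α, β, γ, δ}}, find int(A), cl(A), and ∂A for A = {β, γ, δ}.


int(A) = {γ, δ}, cl(A) = {α, β, γ, δ}, ∂A = {α, β}.

Closed sets in (X, τ) are complements of opens:
  closed(X, τ) = {∅, {δ}, {α, β}, {γ, δ}, {α, β, δ}, {α, β, γ, δ}}.
int(A) = ⋃ {U ∈ τ : U ⊆ A}. Opens contained in A: ∅, {γ}, {γ, δ}.
Taking the union of these: int(A) = {γ, δ}.
cl(A) = ⋂ {C closed : A ⊆ C}. Closed sets containing A: {α, β, γ, δ}.
Intersecting these: cl(A) = {α, β, γ, δ}.
∂A = cl(A) ∖ int(A) = {α, β, γ, δ} ∖ {γ, δ} = {α, β}.


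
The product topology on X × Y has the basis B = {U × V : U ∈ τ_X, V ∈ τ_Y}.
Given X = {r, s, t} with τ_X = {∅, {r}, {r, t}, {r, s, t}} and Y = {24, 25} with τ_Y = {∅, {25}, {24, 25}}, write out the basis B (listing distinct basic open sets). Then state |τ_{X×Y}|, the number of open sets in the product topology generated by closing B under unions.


Basis B = {∅ × ∅, {r} × {25}, {r} × {24, 25}, {r, t} × {25}, {r, s, t} × {25}, {r, t} × {24, 25}, {r, s, t} × {24, 25}}; |τ_{X×Y}| = 10.

Enumerate products U × V with U ∈ τ_X, V ∈ τ_Y (deduplicated):
  ∅ × ∅ = {} (∅)
  {r} × {25} = {(r,25)}
  {r} × {24, 25} = {(r,24), (r,25)}
  {r, t} × {25} = {(r,25), (t,25)}
  {r, s, t} × {25} = {(r,25), (s,25), (t,25)}
  {r, t} × {24, 25} = {(r,24), (r,25), (t,24), (t,25)}
  {r, s, t} × {24, 25} = {(r,24), (r,25), (s,24), (s,25), (t,24), (t,25)}
These 7 distinct sets form the basis B.
Close under arbitrary unions to get τ_{X×Y}; counting gives |τ_{X×Y}| = 10.


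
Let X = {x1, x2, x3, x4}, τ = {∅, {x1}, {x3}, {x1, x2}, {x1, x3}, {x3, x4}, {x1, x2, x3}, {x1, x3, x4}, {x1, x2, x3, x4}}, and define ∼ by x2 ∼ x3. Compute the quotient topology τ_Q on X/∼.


X/∼ = {[x1], [x2=x3], [x4]}; |τ_Q| = 4.

Equivalence classes: [x1], [x2=x3], [x4].
Quotient map π: X → X/∼ sends x1 ↦ [x1], x2 ↦ [x2=x3], x3 ↦ [x2=x3], x4 ↦ [x4].
For each subset V ⊆ X/∼, compute π^{-1}(V) ⊆ X and check whether π^{-1}(V) ∈ τ. V is open in τ_Q iff π^{-1}(V) ∈ τ.
  V = {}: π^{-1}(V) = ∅ ∈ τ ✓.
  V = {[x1]}: π^{-1}(V) = {x1} ∈ τ ✓.
  V = {[x2=x3]}: π^{-1}(V) = {x2, x3} ∉ τ ✗.
  V = {[x1], [x2=x3]}: π^{-1}(V) = {x1, x2, x3} ∈ τ ✓.
  V = {[x4]}: π^{-1}(V) = {x4} ∉ τ ✗.
  V = {[x1], [x4]}: π^{-1}(V) = {x1, x4} ∉ τ ✗.
  V = {[x2=x3], [x4]}: π^{-1}(V) = {x2, x3, x4} ∉ τ ✗.
  V = {[x1], [x2=x3], [x4]}: π^{-1}(V) = {x1, x2, x3, x4} ∈ τ ✓.
Open sets in the quotient: τ_Q = {{}, {[x1]}, {[x1], [x2=x3]}, {[x1], [x2=x3], [x4]}} (4 elements).


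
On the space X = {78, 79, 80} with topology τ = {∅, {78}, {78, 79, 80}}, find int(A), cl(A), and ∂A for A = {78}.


int(A) = {78}, cl(A) = {78, 79, 80}, ∂A = {79, 80}.

Closed sets in (X, τ) are complements of opens:
  closed(X, τ) = {∅, {79, 80}, {78, 79, 80}}.
int(A) = ⋃ {U ∈ τ : U ⊆ A}. Opens contained in A: ∅, {78}.
Taking the union of these: int(A) = {78}.
cl(A) = ⋂ {C closed : A ⊆ C}. Closed sets containing A: {78, 79, 80}.
Intersecting these: cl(A) = {78, 79, 80}.
∂A = cl(A) ∖ int(A) = {78, 79, 80} ∖ {78} = {79, 80}.


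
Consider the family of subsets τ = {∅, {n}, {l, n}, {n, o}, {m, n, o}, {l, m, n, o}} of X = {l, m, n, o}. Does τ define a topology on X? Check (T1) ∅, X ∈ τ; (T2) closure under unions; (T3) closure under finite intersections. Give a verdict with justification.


τ is NOT a topology on X.

Axiom (T1): ∅ ∈ τ? Yes; X ∈ τ? Yes.
Axiom (T2/T3): check pairwise unions and intersections of members of τ.
Counterexample for (T2): {l, n} ∪ {n, o} = {l, n, o} ∉ τ. Therefore τ is NOT a topology.


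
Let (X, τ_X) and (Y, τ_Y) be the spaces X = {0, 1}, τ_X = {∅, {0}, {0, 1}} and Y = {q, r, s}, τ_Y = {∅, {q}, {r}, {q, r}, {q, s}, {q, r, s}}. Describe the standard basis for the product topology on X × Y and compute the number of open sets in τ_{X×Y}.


Basis B = {∅ × ∅, {0} × {q}, {0} × {r}, {0} × {q, r}, {0} × {q, s}, {0, 1} × {q}, {0, 1} × {r}, {0} × {q, r, s}, {0, 1} × {q, r}, {0, 1} × {q, s}, {0, 1} × {q, r, s}}; |τ_{X×Y}| = 18.

Enumerate products U × V with U ∈ τ_X, V ∈ τ_Y (deduplicated):
  ∅ × ∅ = {} (∅)
  {0} × {q} = {(0,q)}
  {0} × {r} = {(0,r)}
  {0} × {q, r} = {(0,q), (0,r)}
  {0} × {q, s} = {(0,q), (0,s)}
  {0, 1} × {q} = {(0,q), (1,q)}
  {0, 1} × {r} = {(0,r), (1,r)}
  {0} × {q, r, s} = {(0,q), (0,r), (0,s)}
  {0, 1} × {q, r} = {(0,q), (0,r), (1,q), (1,r)}
  {0, 1} × {q, s} = {(0,q), (0,s), (1,q), (1,s)}
  {0, 1} × {q, r, s} = {(0,q), (0,r), (0,s), (1,q), (1,r), (1,s)}
These 11 distinct sets form the basis B.
Close under arbitrary unions to get τ_{X×Y}; counting gives |τ_{X×Y}| = 18.


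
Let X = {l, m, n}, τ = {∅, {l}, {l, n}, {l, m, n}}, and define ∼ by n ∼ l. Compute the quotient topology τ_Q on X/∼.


X/∼ = {[l=n], [m]}; |τ_Q| = 3.

Equivalence classes: [l=n], [m].
Quotient map π: X → X/∼ sends l ↦ [l=n], m ↦ [m], n ↦ [l=n].
For each subset V ⊆ X/∼, compute π^{-1}(V) ⊆ X and check whether π^{-1}(V) ∈ τ. V is open in τ_Q iff π^{-1}(V) ∈ τ.
  V = {}: π^{-1}(V) = ∅ ∈ τ ✓.
  V = {[l=n]}: π^{-1}(V) = {l, n} ∈ τ ✓.
  V = {[m]}: π^{-1}(V) = {m} ∉ τ ✗.
  V = {[l=n], [m]}: π^{-1}(V) = {l, m, n} ∈ τ ✓.
Open sets in the quotient: τ_Q = {{}, {[l=n]}, {[l=n], [m]}} (3 elements).


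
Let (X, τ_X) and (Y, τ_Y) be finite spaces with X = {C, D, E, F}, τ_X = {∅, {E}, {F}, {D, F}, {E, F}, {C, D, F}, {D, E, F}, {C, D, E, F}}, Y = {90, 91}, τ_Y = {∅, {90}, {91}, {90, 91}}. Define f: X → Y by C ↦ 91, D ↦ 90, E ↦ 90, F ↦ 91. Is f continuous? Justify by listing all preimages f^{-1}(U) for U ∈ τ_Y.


f is NOT continuous.

Compute f^{-1}(U) for each U ∈ τ_Y:
  U = ∅: f^{-1}(U) = ∅ ∈ τ_X ✓.
  U = {90}: f^{-1}(U) = {D, E} ∉ τ_X ✗.
  U = {91}: f^{-1}(U) = {C, F} ∉ τ_X ✗.
  U = {90, 91}: f^{-1}(U) = {C, D, E, F} ∈ τ_X ✓.
Found U = {90} with f^{-1}(U) = {D, E} not in τ_X. Therefore f is NOT continuous.


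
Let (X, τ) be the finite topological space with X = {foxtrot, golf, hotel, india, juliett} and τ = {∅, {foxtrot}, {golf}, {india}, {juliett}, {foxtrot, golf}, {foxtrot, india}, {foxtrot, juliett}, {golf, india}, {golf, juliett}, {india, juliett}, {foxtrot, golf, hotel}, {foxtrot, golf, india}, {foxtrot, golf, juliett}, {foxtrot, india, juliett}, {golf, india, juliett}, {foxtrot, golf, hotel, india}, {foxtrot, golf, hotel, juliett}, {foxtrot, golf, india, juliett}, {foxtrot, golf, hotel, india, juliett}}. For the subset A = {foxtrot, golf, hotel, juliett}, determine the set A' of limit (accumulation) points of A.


A' = {hotel}

For each x ∈ X, list the open sets U ∈ τ with x ∈ U, then check whether U ∩ (A ∖ {x}) ≠ ∅ for every such U.
  x = foxtrot: open {foxtrot} ∋ x has {foxtrot} ∩ (A ∖ {foxtrot}) = ∅, so x is NOT a limit point.
  x = golf: open {golf} ∋ x has {golf} ∩ (A ∖ {golf}) = ∅, so x is NOT a limit point.
  x = hotel: opens ∋ x are {foxtrot, golf, hotel}, {foxtrot, golf, hotel, india}, {foxtrot, golf, hotel, juliett}, {foxtrot, golf, hotel, india, juliett}; each meets A ∖ {hotel}, so x IS a limit point.
  x = india: open {india} ∋ x has {india} ∩ (A ∖ {india}) = ∅, so x is NOT a limit point.
  x = juliett: open {juliett} ∋ x has {juliett} ∩ (A ∖ {juliett}) = ∅, so x is NOT a limit point.
Collecting: A' = {hotel}.


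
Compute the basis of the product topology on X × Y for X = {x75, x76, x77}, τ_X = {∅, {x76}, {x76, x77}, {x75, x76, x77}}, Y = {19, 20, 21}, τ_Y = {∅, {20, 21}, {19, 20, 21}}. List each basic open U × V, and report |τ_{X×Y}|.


Basis B = {∅ × ∅, {x76} × {20, 21}, {x76} × {19, 20, 21}, {x76, x77} × {20, 21}, {x75, x76, x77} × {20, 21}, {x76, x77} × {19, 20, 21}, {x75, x76, x77} × {19, 20, 21}}; |τ_{X×Y}| = 10.

Enumerate products U × V with U ∈ τ_X, V ∈ τ_Y (deduplicated):
  ∅ × ∅ = {} (∅)
  {x76} × {20, 21} = {(x76,20), (x76,21)}
  {x76} × {19, 20, 21} = {(x76,19), (x76,20), (x76,21)}
  {x76, x77} × {20, 21} = {(x76,20), (x76,21), (x77,20), (x77,21)}
  {x75, x76, x77} × {20, 21} = {(x75,20), (x75,21), (x76,20), (x76,21), (x77,20), (x77,21)}
  {x76, x77} × {19, 20, 21} = {(x76,19), (x76,20), (x76,21), (x77,19), (x77,20), (x77,21)}
  {x75, x76, x77} × {19, 20, 21} = {(x75,19), (x75,20), (x75,21), (x76,19), (x76,20), (x76,21), (x77,19), (x77,20), (x77,21)}
These 7 distinct sets form the basis B.
Close under arbitrary unions to get τ_{X×Y}; counting gives |τ_{X×Y}| = 10.


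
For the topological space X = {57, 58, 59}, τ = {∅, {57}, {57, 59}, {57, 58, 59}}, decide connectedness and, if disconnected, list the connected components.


(X, τ) is connected.

Find clopen sets (U ∈ τ with X ∖ U ∈ τ):
  U = ∅, X ∖ U = {57, 58, 59} — both open, so U is clopen.
  U = {57, 58, 59}, X ∖ U = ∅ — both open, so U is clopen.
Only trivial clopens (∅ and X) exist, so (X, τ) is connected.
Compute connected components by grouping points that agree on all clopens:
  component: {57, 58, 59}


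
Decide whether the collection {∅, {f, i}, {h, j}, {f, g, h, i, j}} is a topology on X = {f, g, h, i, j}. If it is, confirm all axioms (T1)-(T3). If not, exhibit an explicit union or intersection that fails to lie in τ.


τ is NOT a topology on X.

Axiom (T1): ∅ ∈ τ? Yes; X ∈ τ? Yes.
Axiom (T2/T3): check pairwise unions and intersections of members of τ.
Counterexample for (T2): {f, i} ∪ {h, j} = {f, h, i, j} ∉ τ. Therefore τ is NOT a topology.


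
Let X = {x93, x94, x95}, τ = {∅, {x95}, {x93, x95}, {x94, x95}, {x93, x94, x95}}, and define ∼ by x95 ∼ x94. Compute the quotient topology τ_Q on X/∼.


X/∼ = {[x93], [x94=x95]}; |τ_Q| = 3.

Equivalence classes: [x93], [x94=x95].
Quotient map π: X → X/∼ sends x93 ↦ [x93], x94 ↦ [x94=x95], x95 ↦ [x94=x95].
For each subset V ⊆ X/∼, compute π^{-1}(V) ⊆ X and check whether π^{-1}(V) ∈ τ. V is open in τ_Q iff π^{-1}(V) ∈ τ.
  V = {}: π^{-1}(V) = ∅ ∈ τ ✓.
  V = {[x93]}: π^{-1}(V) = {x93} ∉ τ ✗.
  V = {[x94=x95]}: π^{-1}(V) = {x94, x95} ∈ τ ✓.
  V = {[x93], [x94=x95]}: π^{-1}(V) = {x93, x94, x95} ∈ τ ✓.
Open sets in the quotient: τ_Q = {{}, {[x94=x95]}, {[x93], [x94=x95]}} (3 elements).


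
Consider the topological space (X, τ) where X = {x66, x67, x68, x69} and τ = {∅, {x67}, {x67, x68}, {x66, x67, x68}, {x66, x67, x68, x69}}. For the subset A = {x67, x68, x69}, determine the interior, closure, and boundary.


int(A) = {x67, x68}, cl(A) = {x66, x67, x68, x69}, ∂A = {x66, x69}.

Closed sets in (X, τ) are complements of opens:
  closed(X, τ) = {∅, {x69}, {x66, x69}, {x66, x68, x69}, {x66, x67, x68, x69}}.
int(A) = ⋃ {U ∈ τ : U ⊆ A}. Opens contained in A: ∅, {x67}, {x67, x68}.
Taking the union of these: int(A) = {x67, x68}.
cl(A) = ⋂ {C closed : A ⊆ C}. Closed sets containing A: {x66, x67, x68, x69}.
Intersecting these: cl(A) = {x66, x67, x68, x69}.
∂A = cl(A) ∖ int(A) = {x66, x67, x68, x69} ∖ {x67, x68} = {x66, x69}.


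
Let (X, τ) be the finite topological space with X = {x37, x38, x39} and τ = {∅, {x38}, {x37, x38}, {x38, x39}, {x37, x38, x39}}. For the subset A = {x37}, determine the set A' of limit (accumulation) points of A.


A' = ∅

For each x ∈ X, list the open sets U ∈ τ with x ∈ U, then check whether U ∩ (A ∖ {x}) ≠ ∅ for every such U.
  x = x37: open {x37, x38} ∋ x has {x37, x38} ∩ (A ∖ {x37}) = ∅, so x is NOT a limit point.
  x = x38: open {x38} ∋ x has {x38} ∩ (A ∖ {x38}) = ∅, so x is NOT a limit point.
  x = x39: open {x38, x39} ∋ x has {x38, x39} ∩ (A ∖ {x39}) = ∅, so x is NOT a limit point.
Collecting: A' = ∅.


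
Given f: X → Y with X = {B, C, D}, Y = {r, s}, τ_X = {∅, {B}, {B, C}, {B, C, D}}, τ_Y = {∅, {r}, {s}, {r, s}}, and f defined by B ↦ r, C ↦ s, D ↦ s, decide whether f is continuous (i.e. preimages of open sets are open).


f is NOT continuous.

Compute f^{-1}(U) for each U ∈ τ_Y:
  U = ∅: f^{-1}(U) = ∅ ∈ τ_X ✓.
  U = {r}: f^{-1}(U) = {B} ∈ τ_X ✓.
  U = {s}: f^{-1}(U) = {C, D} ∉ τ_X ✗.
  U = {r, s}: f^{-1}(U) = {B, C, D} ∈ τ_X ✓.
Found U = {s} with f^{-1}(U) = {C, D} not in τ_X. Therefore f is NOT continuous.


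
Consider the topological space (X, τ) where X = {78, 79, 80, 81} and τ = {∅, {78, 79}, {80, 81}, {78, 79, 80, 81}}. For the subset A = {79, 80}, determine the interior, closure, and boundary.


int(A) = ∅, cl(A) = {78, 79, 80, 81}, ∂A = {78, 79, 80, 81}.

Closed sets in (X, τ) are complements of opens:
  closed(X, τ) = {∅, {78, 79}, {80, 81}, {78, 79, 80, 81}}.
int(A) = ⋃ {U ∈ τ : U ⊆ A}. Opens contained in A: ∅.
Taking the union of these: int(A) = ∅.
cl(A) = ⋂ {C closed : A ⊆ C}. Closed sets containing A: {78, 79, 80, 81}.
Intersecting these: cl(A) = {78, 79, 80, 81}.
∂A = cl(A) ∖ int(A) = {78, 79, 80, 81} ∖ ∅ = {78, 79, 80, 81}.


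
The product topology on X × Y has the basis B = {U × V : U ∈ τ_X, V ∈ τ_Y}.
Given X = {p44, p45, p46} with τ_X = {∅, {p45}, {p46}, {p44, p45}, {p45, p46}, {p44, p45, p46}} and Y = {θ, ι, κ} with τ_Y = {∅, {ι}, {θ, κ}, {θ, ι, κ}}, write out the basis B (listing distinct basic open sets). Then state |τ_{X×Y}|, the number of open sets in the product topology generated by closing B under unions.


Basis B = {∅ × ∅, {p45} × {ι}, {p46} × {ι}, {p44, p45} × {ι}, {p45} × {θ, κ}, {p45, p46} × {ι}, {p46} × {θ, κ}, {p44, p45, p46} × {ι}, {p45} × {θ, ι, κ}, {p46} × {θ, ι, κ}, {p44, p45} × {θ, κ}, {p45, p46} × {θ, κ}, {p44, p45} × {θ, ι, κ}, {p44, p45, p46} × {θ, κ}, {p45, p46} × {θ, ι, κ}, {p44, p45, p46} × {θ, ι, κ}}; |τ_{X×Y}| = 36.

Enumerate products U × V with U ∈ τ_X, V ∈ τ_Y (deduplicated):
  ∅ × ∅ = {} (∅)
  {p45} × {ι} = {(p45,ι)}
  {p46} × {ι} = {(p46,ι)}
  {p44, p45} × {ι} = {(p44,ι), (p45,ι)}
  {p45} × {θ, κ} = {(p45,θ), (p45,κ)}
  {p45, p46} × {ι} = {(p45,ι), (p46,ι)}
  {p46} × {θ, κ} = {(p46,θ), (p46,κ)}
  {p44, p45, p46} × {ι} = {(p44,ι), (p45,ι), (p46,ι)}
  {p45} × {θ, ι, κ} = {(p45,θ), (p45,ι), (p45,κ)}
  {p46} × {θ, ι, κ} = {(p46,θ), (p46,ι), (p46,κ)}
  {p44, p45} × {θ, κ} = {(p44,θ), (p44,κ), (p45,θ), (p45,κ)}
  {p45, p46} × {θ, κ} = {(p45,θ), (p45,κ), (p46,θ), (p46,κ)}
  {p44, p45} × {θ, ι, κ} = {(p44,θ), (p44,ι), (p44,κ), (p45,θ), (p45,ι), (p45,κ)}
  {p44, p45, p46} × {θ, κ} = {(p44,θ), (p44,κ), (p45,θ), (p45,κ), (p46,θ), (p46,κ)}
  {p45, p46} × {θ, ι, κ} = {(p45,θ), (p45,ι), (p45,κ), (p46,θ), (p46,ι), (p46,κ)}
  {p44, p45, p46} × {θ, ι, κ} = {(p44,θ), (p44,ι), (p44,κ), (p45,θ), (p45,ι), (p45,κ), (p46,θ), (p46,ι), (p46,κ)}
These 16 distinct sets form the basis B.
Close under arbitrary unions to get τ_{X×Y}; counting gives |τ_{X×Y}| = 36.
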